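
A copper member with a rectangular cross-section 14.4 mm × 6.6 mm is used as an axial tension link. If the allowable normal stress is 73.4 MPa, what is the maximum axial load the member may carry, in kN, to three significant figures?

A = 95.04 mm².
P_max = σ_allow · A = 73.4 · 95.04 = 6976 N = 6.976 kN.

6.98 kN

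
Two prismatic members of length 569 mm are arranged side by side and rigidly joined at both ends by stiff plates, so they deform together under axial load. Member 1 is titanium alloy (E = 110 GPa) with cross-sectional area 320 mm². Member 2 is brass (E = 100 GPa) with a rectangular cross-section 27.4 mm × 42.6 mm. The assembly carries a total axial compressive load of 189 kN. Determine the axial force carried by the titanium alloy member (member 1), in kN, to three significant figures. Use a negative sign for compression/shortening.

A_2 = 1167 mm².
Equal strain + equilibrium ⇒ each member carries load in proportion to AE: A₁E₁ = 35200000 N, A₂E₂ = 116700000 N, ΣAE = 151900000 N.
F₁ = P·A₁E₁/ΣAE = -189000·35200000/151900000 = -43790 N.

-43.8 kN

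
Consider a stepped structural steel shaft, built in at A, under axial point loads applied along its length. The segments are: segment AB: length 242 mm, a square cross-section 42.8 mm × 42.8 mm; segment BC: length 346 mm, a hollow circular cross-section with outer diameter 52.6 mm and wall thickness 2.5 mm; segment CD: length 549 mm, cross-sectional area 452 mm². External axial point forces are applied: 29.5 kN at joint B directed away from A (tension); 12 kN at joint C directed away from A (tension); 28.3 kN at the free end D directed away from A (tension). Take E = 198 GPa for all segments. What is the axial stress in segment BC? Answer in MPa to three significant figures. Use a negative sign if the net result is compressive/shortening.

Internal axial forces (sectioning from the free end, tension +): N_CD = 28.3 kN, N_BC = 40.3 kN, N_AB = 69.8 kN.
A_BC = 393.5 mm².
σ_BC = N_BC/A_BC = 40300/393.5 = 102.4 MPa.

102 MPa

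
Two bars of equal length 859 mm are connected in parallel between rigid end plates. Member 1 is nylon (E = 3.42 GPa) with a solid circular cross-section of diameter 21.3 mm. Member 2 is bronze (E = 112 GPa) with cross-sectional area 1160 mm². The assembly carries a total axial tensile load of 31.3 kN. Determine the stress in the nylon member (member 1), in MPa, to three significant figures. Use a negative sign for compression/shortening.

A_1 = 356.3 mm².
Equal strain + equilibrium ⇒ each member carries load in proportion to AE: A₁E₁ = 1219000 N, A₂E₂ = 129900000 N, ΣAE = 131100000 N.
σ₁ = P·E₁/ΣAE = 31300·3420/131100000 = 0.8163 MPa.

0.816 MPa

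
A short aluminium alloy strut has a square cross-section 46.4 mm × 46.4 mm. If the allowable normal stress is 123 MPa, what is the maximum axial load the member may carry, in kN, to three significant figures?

A = 2153 mm².
P_max = σ_allow · A = 123 · 2153 = 264800 N = 264.8 kN.

265 kN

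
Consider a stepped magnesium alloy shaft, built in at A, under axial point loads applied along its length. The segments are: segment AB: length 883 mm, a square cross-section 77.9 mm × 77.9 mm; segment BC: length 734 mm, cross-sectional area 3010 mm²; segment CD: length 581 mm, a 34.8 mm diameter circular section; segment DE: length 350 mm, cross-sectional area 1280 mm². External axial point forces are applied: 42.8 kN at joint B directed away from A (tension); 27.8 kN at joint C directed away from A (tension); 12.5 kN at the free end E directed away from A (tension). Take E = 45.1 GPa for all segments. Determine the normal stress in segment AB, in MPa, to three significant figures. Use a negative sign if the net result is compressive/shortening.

13.7 MPa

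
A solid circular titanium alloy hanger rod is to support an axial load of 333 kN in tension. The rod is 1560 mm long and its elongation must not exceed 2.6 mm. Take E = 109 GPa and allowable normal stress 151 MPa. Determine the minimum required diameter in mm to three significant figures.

Required area A ≥ P/σ_allow = 333000/151 = 2205 mm².
For a solid circular section, d ≥ √(4A/π) = 52.99 mm.
Elongation limit: A ≥ PL/(Eδ_allow) = 333000·1560/(109000·2.6) = 1833 mm² ⇒ d ≥ 48.31 mm.
The stress limit governs.

53.0 mm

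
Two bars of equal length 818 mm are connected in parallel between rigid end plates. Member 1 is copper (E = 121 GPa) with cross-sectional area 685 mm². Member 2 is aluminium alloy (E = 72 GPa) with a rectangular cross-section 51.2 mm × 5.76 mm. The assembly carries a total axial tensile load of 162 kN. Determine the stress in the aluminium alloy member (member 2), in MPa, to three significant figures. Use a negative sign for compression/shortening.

112 MPa

A_2 = 294.9 mm².
Equal strain + equilibrium ⇒ each member carries load in proportion to AE: A₁E₁ = 82880000 N, A₂E₂ = 21230000 N, ΣAE = 104100000 N.
σ₂ = P·E₂/ΣAE = 162000·72000/104100000 = 112 MPa.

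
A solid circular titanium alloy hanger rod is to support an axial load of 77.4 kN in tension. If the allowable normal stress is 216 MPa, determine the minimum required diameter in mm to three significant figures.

21.4 mm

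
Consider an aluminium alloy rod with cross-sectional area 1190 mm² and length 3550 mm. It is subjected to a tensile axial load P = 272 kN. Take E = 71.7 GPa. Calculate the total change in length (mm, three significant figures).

11.3 mm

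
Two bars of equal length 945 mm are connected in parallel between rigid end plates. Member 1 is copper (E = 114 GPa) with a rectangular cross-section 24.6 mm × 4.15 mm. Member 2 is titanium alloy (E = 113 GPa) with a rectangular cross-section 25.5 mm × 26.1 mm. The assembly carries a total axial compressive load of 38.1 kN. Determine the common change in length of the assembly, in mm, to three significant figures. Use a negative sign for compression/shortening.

A_1 = 102.1 mm².
A_2 = 665.6 mm².
Equal strain + equilibrium ⇒ each member carries load in proportion to AE: A₁E₁ = 11640000 N, A₂E₂ = 75210000 N, ΣAE = 86850000 N.
δ = PL/ΣAE = -38100·945/86850000 = -0.4146 mm.

-0.415 mm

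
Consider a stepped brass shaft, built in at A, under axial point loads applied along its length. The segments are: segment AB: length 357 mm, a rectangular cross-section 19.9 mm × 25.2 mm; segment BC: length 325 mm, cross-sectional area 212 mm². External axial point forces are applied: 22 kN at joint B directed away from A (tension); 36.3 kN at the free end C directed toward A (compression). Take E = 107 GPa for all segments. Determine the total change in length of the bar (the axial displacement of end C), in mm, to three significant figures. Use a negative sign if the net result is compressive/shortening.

Internal axial forces (sectioning from the free end, tension +): N_BC = -36.3 kN, N_AB = -14.3 kN.
A_AB = 501.5 mm².
δ_AB = -14300·357/(501.5·107000) = -0.09514 mm
δ_BC = -36300·325/(212·107000) = -0.5201 mm
δ = Σδ_i = -0.6152 mm.

-0.615 mm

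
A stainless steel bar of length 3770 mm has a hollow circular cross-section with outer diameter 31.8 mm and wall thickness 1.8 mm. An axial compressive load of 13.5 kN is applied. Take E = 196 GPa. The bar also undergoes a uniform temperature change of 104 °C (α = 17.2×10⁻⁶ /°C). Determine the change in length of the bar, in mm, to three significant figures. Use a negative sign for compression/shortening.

5.21 mm

A = 169.6 mm².
δ_mech = NL/(AE) = -13500·3770/(169.6·196000) = -1.531 mm.
δ_thermal = αLΔT = 17.2e-6·3770·104 = 6.744 mm.
δ = δ_mech + δ_thermal = 5.213 mm.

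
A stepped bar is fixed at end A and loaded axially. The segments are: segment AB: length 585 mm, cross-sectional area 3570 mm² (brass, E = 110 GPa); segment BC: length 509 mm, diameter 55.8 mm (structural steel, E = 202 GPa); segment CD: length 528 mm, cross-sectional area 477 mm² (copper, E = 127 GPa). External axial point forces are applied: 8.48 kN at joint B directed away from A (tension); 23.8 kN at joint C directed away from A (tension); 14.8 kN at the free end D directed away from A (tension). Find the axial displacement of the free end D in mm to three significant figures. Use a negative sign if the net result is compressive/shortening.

Internal axial forces (sectioning from the free end, tension +): N_CD = 14.8 kN, N_BC = 38.6 kN, N_AB = 47.08 kN.
A_BC = 2445 mm².
δ_AB = 47080·585/(3570·110000) = 0.07013 mm
δ_BC = 38600·509/(2445·202000) = 0.03977 mm
δ_CD = 14800·528/(477·127000) = 0.129 mm
δ = Σδ_i = 0.2389 mm.

0.239 mm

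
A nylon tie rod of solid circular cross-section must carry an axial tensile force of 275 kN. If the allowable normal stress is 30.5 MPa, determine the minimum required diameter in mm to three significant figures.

107 mm

Required area A ≥ P/σ_allow = 275000/30.5 = 9016 mm².
For a solid circular section, d ≥ √(4A/π) = 107.1 mm.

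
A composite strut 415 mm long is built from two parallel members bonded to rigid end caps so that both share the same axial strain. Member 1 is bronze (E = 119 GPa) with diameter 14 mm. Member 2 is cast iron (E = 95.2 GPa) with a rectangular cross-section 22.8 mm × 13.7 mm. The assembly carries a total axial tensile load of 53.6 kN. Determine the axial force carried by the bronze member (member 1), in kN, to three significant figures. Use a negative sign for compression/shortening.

20.4 kN

A_1 = 153.9 mm².
A_2 = 312.4 mm².
Equal strain + equilibrium ⇒ each member carries load in proportion to AE: A₁E₁ = 18320000 N, A₂E₂ = 29740000 N, ΣAE = 48060000 N.
F₁ = P·A₁E₁/ΣAE = 53600·18320000/48060000 = 20430 N.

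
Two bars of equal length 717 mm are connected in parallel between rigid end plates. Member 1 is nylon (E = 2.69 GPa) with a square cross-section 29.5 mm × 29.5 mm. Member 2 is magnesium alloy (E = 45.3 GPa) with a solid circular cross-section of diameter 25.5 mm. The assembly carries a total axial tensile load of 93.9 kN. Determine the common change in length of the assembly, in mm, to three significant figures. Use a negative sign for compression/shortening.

2.64 mm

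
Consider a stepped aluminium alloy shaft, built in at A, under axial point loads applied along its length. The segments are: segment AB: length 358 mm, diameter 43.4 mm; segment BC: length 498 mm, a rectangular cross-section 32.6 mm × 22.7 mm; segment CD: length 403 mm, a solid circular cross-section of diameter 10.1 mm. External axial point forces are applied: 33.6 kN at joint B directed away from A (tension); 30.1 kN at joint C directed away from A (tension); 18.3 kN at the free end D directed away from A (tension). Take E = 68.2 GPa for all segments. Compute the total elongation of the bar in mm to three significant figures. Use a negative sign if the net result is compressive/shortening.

2.12 mm

Internal axial forces (sectioning from the free end, tension +): N_CD = 18.3 kN, N_BC = 48.4 kN, N_AB = 82 kN.
A_AB = 1479 mm².
A_BC = 740 mm².
A_CD = 80.12 mm².
δ_AB = 82000·358/(1479·68200) = 0.291 mm
δ_BC = 48400·498/(740·68200) = 0.4776 mm
δ_CD = 18300·403/(80.12·68200) = 1.35 mm
δ = Σδ_i = 2.118 mm.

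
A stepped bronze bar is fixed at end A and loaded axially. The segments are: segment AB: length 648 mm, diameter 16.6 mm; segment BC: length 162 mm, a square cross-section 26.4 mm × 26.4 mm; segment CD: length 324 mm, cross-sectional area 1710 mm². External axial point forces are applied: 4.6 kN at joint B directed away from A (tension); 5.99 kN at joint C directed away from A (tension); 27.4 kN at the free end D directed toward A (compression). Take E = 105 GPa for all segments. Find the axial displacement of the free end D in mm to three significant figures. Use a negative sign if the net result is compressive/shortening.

-0.576 mm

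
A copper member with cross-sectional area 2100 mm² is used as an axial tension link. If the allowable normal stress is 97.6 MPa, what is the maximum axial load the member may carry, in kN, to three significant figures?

P_max = σ_allow · A = 97.6 · 2100 = 205000 N = 205 kN.

205 kN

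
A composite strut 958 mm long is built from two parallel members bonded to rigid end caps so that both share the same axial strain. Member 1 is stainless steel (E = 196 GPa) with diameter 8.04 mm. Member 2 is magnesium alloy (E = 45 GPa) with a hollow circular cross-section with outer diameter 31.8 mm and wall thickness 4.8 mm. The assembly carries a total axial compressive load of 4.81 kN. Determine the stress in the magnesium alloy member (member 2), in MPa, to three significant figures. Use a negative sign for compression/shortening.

-7.66 MPa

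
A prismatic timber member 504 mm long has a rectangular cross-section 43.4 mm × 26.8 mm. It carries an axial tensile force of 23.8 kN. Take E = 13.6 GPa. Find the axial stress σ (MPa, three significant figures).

20.5 MPa

A = 1163 mm².
σ = N/A = 23800/1163 = 20.46 MPa.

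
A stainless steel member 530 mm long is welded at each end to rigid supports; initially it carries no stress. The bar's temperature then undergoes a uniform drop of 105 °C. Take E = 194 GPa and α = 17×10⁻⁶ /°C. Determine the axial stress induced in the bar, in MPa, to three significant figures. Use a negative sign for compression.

346 MPa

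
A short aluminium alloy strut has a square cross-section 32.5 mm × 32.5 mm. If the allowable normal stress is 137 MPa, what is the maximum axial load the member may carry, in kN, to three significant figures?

145 kN

A = 1056 mm².
P_max = σ_allow · A = 137 · 1056 = 144700 N = 144.7 kN.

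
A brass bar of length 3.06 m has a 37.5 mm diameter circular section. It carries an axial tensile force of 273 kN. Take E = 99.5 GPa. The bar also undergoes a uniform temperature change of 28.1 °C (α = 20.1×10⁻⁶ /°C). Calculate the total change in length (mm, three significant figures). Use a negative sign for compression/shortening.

A = 1104 mm².
δ_mech = NL/(AE) = 273000·3060/(1104·99500) = 7.602 mm.
δ_thermal = αLΔT = 20.1e-6·3060·28.1 = 1.728 mm.
δ = δ_mech + δ_thermal = 9.33 mm.

9.33 mm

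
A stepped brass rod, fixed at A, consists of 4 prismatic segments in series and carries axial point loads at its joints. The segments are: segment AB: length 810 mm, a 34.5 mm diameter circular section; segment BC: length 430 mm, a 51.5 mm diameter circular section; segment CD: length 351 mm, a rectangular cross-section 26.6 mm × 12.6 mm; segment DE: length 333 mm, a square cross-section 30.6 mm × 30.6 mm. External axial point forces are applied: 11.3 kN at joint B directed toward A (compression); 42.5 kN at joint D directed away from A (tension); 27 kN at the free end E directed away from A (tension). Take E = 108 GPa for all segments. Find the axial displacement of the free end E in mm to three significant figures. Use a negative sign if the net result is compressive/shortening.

1.36 mm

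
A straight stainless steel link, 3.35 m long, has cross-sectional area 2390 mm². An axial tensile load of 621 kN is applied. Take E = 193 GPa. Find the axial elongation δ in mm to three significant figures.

δ_mech = NL/(AE) = 621000·3350/(2390·193000) = 4.51 mm.

4.51 mm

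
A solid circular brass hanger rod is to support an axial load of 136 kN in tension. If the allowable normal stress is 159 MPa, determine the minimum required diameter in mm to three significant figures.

Required area A ≥ P/σ_allow = 136000/159 = 855.3 mm².
For a solid circular section, d ≥ √(4A/π) = 33 mm.

33.0 mm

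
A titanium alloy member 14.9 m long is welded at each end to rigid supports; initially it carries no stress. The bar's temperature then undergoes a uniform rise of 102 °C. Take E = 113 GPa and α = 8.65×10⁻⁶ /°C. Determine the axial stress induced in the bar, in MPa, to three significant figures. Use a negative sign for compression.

-99.7 MPa

Free thermal expansion αLΔT = 8.65e-6 · 14900 · 102 = 13.15 mm.
The walls impose strain ε = −(13.15)/14900 = -8.8230e-04; σ = Eε = 113000 · -8.8230e-04 = -99.7 MPa.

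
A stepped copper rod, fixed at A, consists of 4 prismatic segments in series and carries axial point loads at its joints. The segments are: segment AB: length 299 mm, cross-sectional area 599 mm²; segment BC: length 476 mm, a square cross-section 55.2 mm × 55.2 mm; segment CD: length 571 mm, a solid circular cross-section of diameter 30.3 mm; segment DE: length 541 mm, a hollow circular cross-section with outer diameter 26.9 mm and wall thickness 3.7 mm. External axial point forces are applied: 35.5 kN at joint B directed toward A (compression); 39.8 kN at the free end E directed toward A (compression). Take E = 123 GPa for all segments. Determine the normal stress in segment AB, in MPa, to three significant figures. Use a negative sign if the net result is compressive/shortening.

-126 MPa

Internal axial forces (sectioning from the free end, tension +): N_DE = -39.8 kN, N_CD = -39.8 kN, N_BC = -39.8 kN, N_AB = -75.3 kN.
σ_AB = N_AB/A_AB = -75300/599 = -125.7 MPa.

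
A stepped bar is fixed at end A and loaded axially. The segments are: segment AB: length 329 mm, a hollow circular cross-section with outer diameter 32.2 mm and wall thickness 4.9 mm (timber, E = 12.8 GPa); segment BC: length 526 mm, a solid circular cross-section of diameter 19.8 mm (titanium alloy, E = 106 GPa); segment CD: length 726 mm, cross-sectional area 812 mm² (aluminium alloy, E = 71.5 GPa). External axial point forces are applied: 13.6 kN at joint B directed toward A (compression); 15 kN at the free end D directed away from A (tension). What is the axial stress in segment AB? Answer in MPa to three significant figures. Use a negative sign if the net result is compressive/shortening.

3.33 MPa

Internal axial forces (sectioning from the free end, tension +): N_CD = 15 kN, N_BC = 15 kN, N_AB = 1.4 kN.
A_AB = 420.3 mm².
σ_AB = N_AB/A_AB = 1400/420.3 = 3.331 MPa.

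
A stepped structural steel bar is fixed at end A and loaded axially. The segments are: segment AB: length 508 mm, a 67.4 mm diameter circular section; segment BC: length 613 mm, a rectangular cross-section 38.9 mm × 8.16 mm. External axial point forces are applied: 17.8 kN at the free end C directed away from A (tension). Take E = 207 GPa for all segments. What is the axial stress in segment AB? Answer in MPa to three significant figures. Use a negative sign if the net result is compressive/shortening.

4.99 MPa

Internal axial forces (sectioning from the free end, tension +): N_BC = 17.8 kN, N_AB = 17.8 kN.
A_AB = 3568 mm².
σ_AB = N_AB/A_AB = 17800/3568 = 4.989 MPa.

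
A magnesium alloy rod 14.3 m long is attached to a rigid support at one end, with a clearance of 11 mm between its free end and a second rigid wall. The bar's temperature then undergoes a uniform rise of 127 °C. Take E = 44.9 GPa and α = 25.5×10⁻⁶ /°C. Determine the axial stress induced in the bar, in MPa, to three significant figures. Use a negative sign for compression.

Free thermal expansion αLΔT = 25.5e-6 · 14300 · 127 = 46.31 mm.
The walls engage after the gap closes; constrained expansion = 46.31 − 11 = 35.31 mm.
The walls impose strain ε = −(35.31)/14300 = -2.4693e-03; σ = Eε = 44900 · -2.4693e-03 = -110.9 MPa.

-111 MPa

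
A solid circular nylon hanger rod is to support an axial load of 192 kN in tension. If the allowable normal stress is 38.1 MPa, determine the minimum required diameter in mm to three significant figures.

Required area A ≥ P/σ_allow = 192000/38.1 = 5039 mm².
For a solid circular section, d ≥ √(4A/π) = 80.1 mm.

80.1 mm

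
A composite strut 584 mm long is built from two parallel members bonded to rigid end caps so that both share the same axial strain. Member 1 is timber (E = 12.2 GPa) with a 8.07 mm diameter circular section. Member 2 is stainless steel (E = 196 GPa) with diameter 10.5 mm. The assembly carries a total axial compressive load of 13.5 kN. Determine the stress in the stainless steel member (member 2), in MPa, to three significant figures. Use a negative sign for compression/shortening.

-150 MPa

A_1 = 51.15 mm².
A_2 = 86.59 mm².
Equal strain + equilibrium ⇒ each member carries load in proportion to AE: A₁E₁ = 624000 N, A₂E₂ = 16970000 N, ΣAE = 17600000 N.
σ₂ = P·E₂/ΣAE = -13500·196000/17600000 = -150.4 MPa.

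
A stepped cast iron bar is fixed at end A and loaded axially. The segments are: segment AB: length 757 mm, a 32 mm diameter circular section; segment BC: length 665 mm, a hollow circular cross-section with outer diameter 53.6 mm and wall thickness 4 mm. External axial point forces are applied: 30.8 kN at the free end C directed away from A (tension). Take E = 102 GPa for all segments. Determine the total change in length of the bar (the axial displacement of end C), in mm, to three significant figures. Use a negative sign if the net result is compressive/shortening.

0.606 mm

Internal axial forces (sectioning from the free end, tension +): N_BC = 30.8 kN, N_AB = 30.8 kN.
A_AB = 804.2 mm².
A_BC = 623.3 mm².
δ_AB = 30800·757/(804.2·102000) = 0.2842 mm
δ_BC = 30800·665/(623.3·102000) = 0.3222 mm
δ = Σδ_i = 0.6064 mm.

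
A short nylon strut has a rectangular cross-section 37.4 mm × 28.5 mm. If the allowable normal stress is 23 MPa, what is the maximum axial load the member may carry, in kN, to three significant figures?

24.5 kN

A = 1066 mm².
P_max = σ_allow · A = 23 · 1066 = 24520 N = 24.52 kN.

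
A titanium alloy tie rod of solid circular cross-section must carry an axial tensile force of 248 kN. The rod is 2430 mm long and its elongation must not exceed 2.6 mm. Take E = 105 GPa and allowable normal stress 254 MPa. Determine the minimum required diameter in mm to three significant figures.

Required area A ≥ P/σ_allow = 248000/254 = 976.4 mm².
For a solid circular section, d ≥ √(4A/π) = 35.26 mm.
Elongation limit: A ≥ PL/(Eδ_allow) = 248000·2430/(105000·2.6) = 2207 mm² ⇒ d ≥ 53.02 mm.
The elongation limit governs.

53.0 mm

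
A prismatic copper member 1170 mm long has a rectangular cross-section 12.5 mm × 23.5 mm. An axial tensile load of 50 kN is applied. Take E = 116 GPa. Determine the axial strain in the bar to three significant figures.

A = 293.8 mm².
σ = N/A = 170.2 MPa; ε = σ/E = 170.2/116000 = 1.467e-03.

0.00147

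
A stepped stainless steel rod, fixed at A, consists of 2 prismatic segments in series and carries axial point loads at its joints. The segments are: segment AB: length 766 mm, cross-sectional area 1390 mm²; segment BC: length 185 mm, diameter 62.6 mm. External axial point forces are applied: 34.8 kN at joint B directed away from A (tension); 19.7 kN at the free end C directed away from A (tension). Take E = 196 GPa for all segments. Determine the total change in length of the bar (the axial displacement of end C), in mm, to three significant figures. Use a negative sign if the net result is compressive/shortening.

0.159 mm

Internal axial forces (sectioning from the free end, tension +): N_BC = 19.7 kN, N_AB = 54.5 kN.
A_BC = 3078 mm².
δ_AB = 54500·766/(1390·196000) = 0.1532 mm
δ_BC = 19700·185/(3078·196000) = 0.006041 mm
δ = Σδ_i = 0.1593 mm.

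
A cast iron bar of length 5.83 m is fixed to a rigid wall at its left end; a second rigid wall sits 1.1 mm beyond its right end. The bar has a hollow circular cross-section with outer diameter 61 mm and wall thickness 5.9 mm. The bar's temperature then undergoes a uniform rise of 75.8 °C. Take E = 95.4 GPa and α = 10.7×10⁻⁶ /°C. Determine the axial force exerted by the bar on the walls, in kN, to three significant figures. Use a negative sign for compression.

Free thermal expansion αLΔT = 10.7e-6 · 5830 · 75.8 = 4.728 mm.
The walls engage after the gap closes; constrained expansion = 4.728 − 1.1 = 3.628 mm.
The walls impose strain ε = −(3.628)/5830 = -6.2238e-04; σ = Eε = 95400 · -6.2238e-04 = -59.38 MPa.
Wall reaction R = σ·A = -59.38·1021 = -60640 N = -60.64 kN.

-60.6 kN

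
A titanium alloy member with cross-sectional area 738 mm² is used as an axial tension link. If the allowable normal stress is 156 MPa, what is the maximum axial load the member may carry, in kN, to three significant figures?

P_max = σ_allow · A = 156 · 738 = 115100 N = 115.1 kN.

115 kN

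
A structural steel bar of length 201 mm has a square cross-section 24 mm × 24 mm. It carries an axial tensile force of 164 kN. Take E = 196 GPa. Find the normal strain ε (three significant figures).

0.00145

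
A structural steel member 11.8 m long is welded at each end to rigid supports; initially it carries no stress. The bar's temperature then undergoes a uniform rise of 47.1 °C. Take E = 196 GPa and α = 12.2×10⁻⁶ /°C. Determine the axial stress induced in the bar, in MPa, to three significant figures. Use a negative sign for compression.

-113 MPa

Free thermal expansion αLΔT = 12.2e-6 · 11800 · 47.1 = 6.781 mm.
The walls impose strain ε = −(6.781)/11800 = -5.7462e-04; σ = Eε = 196000 · -5.7462e-04 = -112.6 MPa.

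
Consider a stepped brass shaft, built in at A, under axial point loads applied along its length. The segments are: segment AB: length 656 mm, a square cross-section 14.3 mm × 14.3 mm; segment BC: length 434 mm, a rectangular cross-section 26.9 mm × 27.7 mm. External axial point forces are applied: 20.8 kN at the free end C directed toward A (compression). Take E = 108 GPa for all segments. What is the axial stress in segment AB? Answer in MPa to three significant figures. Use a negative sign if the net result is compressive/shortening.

-102 MPa

Internal axial forces (sectioning from the free end, tension +): N_BC = -20.8 kN, N_AB = -20.8 kN.
A_AB = 204.5 mm².
σ_AB = N_AB/A_AB = -20800/204.5 = -101.7 MPa.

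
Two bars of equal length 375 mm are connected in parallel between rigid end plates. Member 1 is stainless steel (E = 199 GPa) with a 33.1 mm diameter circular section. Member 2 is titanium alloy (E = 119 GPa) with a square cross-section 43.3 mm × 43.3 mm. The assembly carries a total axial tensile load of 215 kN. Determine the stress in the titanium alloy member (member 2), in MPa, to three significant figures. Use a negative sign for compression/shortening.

A_1 = 860.5 mm².
A_2 = 1875 mm².
Equal strain + equilibrium ⇒ each member carries load in proportion to AE: A₁E₁ = 171200000 N, A₂E₂ = 223100000 N, ΣAE = 394300000 N.
σ₂ = P·E₂/ΣAE = 215000·119000/394300000 = 64.88 MPa.

64.9 MPa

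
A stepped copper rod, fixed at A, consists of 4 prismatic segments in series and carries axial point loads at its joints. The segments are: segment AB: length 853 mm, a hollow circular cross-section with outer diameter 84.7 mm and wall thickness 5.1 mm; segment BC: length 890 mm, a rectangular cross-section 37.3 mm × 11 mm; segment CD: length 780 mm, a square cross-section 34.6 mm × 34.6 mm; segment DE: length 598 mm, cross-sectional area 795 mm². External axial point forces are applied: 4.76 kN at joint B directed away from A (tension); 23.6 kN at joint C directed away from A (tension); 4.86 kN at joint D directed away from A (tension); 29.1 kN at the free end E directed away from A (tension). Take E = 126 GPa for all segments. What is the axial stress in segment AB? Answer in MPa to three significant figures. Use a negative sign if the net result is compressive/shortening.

Internal axial forces (sectioning from the free end, tension +): N_DE = 29.1 kN, N_CD = 33.96 kN, N_BC = 57.56 kN, N_AB = 62.32 kN.
A_AB = 1275 mm².
σ_AB = N_AB/A_AB = 62320/1275 = 48.86 MPa.

48.9 MPa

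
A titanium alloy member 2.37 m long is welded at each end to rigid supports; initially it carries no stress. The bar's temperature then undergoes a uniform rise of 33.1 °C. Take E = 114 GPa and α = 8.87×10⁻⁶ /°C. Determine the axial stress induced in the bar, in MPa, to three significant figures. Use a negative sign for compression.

Free thermal expansion αLΔT = 8.87e-6 · 2370 · 33.1 = 0.6958 mm.
The walls impose strain ε = −(0.6958)/2370 = -2.9360e-04; σ = Eε = 114000 · -2.9360e-04 = -33.47 MPa.

-33.5 MPa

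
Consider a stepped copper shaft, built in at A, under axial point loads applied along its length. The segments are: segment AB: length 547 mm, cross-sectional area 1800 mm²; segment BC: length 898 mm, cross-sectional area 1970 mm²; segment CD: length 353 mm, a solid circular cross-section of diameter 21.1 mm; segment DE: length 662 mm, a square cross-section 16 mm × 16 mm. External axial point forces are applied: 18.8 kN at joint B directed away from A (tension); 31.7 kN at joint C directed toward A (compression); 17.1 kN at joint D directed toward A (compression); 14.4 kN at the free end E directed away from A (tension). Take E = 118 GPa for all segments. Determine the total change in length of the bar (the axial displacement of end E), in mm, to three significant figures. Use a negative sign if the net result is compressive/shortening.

0.119 mm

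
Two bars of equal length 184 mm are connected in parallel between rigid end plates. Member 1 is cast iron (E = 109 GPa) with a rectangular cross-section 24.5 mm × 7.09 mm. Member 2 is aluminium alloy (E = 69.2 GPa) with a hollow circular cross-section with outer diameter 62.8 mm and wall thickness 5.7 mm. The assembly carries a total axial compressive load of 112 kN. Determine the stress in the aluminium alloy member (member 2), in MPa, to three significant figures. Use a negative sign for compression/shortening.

-86.4 MPa

A_1 = 173.7 mm².
A_2 = 1022 mm².
Equal strain + equilibrium ⇒ each member carries load in proportion to AE: A₁E₁ = 18930000 N, A₂E₂ = 70760000 N, ΣAE = 89690000 N.
σ₂ = P·E₂/ΣAE = -112000·69200/89690000 = -86.41 MPa.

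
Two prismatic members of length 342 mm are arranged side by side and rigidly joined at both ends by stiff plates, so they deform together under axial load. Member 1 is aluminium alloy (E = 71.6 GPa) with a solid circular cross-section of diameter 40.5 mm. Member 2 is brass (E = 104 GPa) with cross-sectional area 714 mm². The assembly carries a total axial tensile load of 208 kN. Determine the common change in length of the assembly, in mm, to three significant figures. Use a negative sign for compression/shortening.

0.427 mm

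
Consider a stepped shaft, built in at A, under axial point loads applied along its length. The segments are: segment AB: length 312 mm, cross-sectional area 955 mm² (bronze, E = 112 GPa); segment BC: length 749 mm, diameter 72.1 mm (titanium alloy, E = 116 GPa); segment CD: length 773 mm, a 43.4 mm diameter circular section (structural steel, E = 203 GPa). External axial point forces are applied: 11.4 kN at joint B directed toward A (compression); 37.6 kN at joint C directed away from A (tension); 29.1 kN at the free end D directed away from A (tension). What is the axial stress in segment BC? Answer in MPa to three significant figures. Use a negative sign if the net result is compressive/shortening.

16.3 MPa

Internal axial forces (sectioning from the free end, tension +): N_CD = 29.1 kN, N_BC = 66.7 kN, N_AB = 55.3 kN.
A_BC = 4083 mm².
σ_BC = N_BC/A_BC = 66700/4083 = 16.34 MPa.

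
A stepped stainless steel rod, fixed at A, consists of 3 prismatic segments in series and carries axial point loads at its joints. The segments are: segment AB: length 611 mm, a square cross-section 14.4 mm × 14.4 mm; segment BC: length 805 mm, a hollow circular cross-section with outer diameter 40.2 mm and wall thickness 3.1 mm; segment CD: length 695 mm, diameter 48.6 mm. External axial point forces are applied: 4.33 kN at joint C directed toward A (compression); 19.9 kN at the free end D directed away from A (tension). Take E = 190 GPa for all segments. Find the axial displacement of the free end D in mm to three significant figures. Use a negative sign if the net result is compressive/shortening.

0.463 mm

Internal axial forces (sectioning from the free end, tension +): N_CD = 19.9 kN, N_BC = 15.57 kN, N_AB = 15.57 kN.
A_AB = 207.4 mm².
A_BC = 361.3 mm².
A_CD = 1855 mm².
δ_AB = 15570·611/(207.4·190000) = 0.2415 mm
δ_BC = 15570·805/(361.3·190000) = 0.1826 mm
δ_CD = 19900·695/(1855·190000) = 0.03924 mm
δ = Σδ_i = 0.4633 mm.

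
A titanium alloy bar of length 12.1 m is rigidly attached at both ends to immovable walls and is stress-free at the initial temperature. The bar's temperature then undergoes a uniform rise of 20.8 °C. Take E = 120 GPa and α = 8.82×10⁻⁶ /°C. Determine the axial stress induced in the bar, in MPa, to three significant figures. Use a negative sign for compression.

Free thermal expansion αLΔT = 8.82e-6 · 12100 · 20.8 = 2.22 mm.
The walls impose strain ε = −(2.22)/12100 = -1.8346e-04; σ = Eε = 120000 · -1.8346e-04 = -22.01 MPa.

-22.0 MPa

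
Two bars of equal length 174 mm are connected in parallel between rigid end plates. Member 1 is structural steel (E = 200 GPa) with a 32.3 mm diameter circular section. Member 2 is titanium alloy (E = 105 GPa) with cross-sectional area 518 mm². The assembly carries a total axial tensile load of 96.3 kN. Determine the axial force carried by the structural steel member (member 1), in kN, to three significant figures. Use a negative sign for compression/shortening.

A_1 = 819.4 mm².
Equal strain + equilibrium ⇒ each member carries load in proportion to AE: A₁E₁ = 163900000 N, A₂E₂ = 54390000 N, ΣAE = 218300000 N.
F₁ = P·A₁E₁/ΣAE = 96300·163900000/218300000 = 72300 N.

72.3 kN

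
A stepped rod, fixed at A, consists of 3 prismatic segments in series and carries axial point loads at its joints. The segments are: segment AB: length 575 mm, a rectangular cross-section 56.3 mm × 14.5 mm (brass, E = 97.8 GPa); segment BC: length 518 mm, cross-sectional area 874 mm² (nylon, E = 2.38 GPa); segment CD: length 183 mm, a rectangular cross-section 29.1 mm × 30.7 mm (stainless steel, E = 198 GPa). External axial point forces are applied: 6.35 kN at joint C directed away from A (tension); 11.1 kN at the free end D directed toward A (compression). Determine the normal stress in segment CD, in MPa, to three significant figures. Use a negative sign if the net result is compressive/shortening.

-12.4 MPa

Internal axial forces (sectioning from the free end, tension +): N_CD = -11.1 kN, N_BC = -4.75 kN, N_AB = -4.75 kN.
A_CD = 893.4 mm².
σ_CD = N_CD/A_CD = -11100/893.4 = -12.42 MPa.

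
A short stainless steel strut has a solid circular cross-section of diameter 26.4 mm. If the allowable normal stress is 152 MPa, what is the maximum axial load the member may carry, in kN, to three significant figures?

A = 547.4 mm².
P_max = σ_allow · A = 152 · 547.4 = 83200 N = 83.2 kN.

83.2 kN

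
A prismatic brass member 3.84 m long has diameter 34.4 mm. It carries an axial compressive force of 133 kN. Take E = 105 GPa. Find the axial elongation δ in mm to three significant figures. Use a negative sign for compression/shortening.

A = 929.4 mm².
δ_mech = NL/(AE) = -133000·3840/(929.4·105000) = -5.233 mm.

-5.23 mm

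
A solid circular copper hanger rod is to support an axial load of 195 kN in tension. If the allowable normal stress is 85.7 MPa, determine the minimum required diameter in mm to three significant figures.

53.8 mm

Required area A ≥ P/σ_allow = 195000/85.7 = 2275 mm².
For a solid circular section, d ≥ √(4A/π) = 53.82 mm.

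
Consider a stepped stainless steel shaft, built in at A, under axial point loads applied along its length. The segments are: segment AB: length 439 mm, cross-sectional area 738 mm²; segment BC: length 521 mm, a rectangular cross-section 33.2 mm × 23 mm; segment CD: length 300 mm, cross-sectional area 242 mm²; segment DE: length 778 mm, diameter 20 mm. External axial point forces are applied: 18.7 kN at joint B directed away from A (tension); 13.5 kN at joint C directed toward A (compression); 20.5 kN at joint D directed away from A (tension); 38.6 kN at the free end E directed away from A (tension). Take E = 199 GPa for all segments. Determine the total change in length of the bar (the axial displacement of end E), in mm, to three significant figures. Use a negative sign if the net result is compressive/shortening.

1.20 mm

Internal axial forces (sectioning from the free end, tension +): N_DE = 38.6 kN, N_CD = 59.1 kN, N_BC = 45.6 kN, N_AB = 64.3 kN.
A_BC = 763.6 mm².
A_DE = 314.2 mm².
δ_AB = 64300·439/(738·199000) = 0.1922 mm
δ_BC = 45600·521/(763.6·199000) = 0.1563 mm
δ_CD = 59100·300/(242·199000) = 0.3682 mm
δ_DE = 38600·778/(314.2·199000) = 0.4804 mm
δ = Σδ_i = 1.197 mm.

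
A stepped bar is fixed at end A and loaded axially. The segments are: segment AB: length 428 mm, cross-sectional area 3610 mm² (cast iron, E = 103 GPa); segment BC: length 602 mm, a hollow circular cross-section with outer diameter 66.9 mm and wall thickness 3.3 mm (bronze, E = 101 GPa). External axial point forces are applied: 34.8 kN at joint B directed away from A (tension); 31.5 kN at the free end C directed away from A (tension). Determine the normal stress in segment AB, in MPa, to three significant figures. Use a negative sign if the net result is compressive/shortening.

Internal axial forces (sectioning from the free end, tension +): N_BC = 31.5 kN, N_AB = 66.3 kN.
σ_AB = N_AB/A_AB = 66300/3610 = 18.37 MPa.

18.4 MPa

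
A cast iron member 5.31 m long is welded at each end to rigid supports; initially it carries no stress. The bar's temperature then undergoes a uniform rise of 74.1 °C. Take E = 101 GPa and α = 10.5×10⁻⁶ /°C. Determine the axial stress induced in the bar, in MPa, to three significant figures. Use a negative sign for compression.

-78.6 MPa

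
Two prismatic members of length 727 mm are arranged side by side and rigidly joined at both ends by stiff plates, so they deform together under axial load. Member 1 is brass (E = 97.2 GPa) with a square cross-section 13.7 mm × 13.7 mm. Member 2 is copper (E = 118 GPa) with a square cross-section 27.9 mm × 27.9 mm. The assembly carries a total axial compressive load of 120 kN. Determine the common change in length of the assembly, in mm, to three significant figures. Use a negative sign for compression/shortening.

A_1 = 187.7 mm².
A_2 = 778.4 mm².
Equal strain + equilibrium ⇒ each member carries load in proportion to AE: A₁E₁ = 18240000 N, A₂E₂ = 91850000 N, ΣAE = 110100000 N.
δ = PL/ΣAE = -120000·727/110100000 = -0.7924 mm.

-0.792 mm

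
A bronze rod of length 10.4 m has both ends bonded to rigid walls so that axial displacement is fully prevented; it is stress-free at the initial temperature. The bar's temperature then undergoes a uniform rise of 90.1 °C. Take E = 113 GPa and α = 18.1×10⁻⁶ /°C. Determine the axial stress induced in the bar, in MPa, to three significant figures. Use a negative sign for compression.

Free thermal expansion αLΔT = 18.1e-6 · 10400 · 90.1 = 16.96 mm.
The walls impose strain ε = −(16.96)/10400 = -1.6308e-03; σ = Eε = 113000 · -1.6308e-03 = -184.3 MPa.

-184 MPa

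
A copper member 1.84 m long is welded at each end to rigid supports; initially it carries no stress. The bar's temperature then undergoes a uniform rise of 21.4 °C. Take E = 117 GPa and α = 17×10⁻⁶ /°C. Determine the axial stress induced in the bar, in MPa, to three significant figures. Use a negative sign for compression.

-42.6 MPa

Free thermal expansion αLΔT = 17e-6 · 1840 · 21.4 = 0.6694 mm.
The walls impose strain ε = −(0.6694)/1840 = -3.6380e-04; σ = Eε = 117000 · -3.6380e-04 = -42.56 MPa.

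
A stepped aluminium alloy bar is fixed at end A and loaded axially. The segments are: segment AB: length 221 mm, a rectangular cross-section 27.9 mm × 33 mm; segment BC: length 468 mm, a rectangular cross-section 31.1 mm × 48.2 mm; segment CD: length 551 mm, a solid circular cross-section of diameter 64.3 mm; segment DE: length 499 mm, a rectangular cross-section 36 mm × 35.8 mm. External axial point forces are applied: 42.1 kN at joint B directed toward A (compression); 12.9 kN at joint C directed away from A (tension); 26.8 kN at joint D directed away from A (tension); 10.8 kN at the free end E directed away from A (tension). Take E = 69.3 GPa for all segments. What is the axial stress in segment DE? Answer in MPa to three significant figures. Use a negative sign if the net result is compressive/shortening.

Internal axial forces (sectioning from the free end, tension +): N_DE = 10.8 kN, N_CD = 37.6 kN, N_BC = 50.5 kN, N_AB = 8.4 kN.
A_DE = 1289 mm².
σ_DE = N_DE/A_DE = 10800/1289 = 8.38 MPa.

8.38 MPa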